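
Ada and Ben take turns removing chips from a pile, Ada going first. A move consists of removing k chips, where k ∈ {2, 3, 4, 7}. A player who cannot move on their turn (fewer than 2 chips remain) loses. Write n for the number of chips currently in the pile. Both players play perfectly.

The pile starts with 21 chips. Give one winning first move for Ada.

Remove 4, leaving 17.

Work bottom-up. With no move the player to move loses. Otherwise the position is W if at least one move leads to an L position for the opponent, and L if every move leads to a W.
n=0: no move → L
n=1: no move → L
n=2: W (go to 0, an L position)
n=3: W (go to 1, an L position)
n=4: W (go to 1, an L position)
n=5: W (go to 1, an L position)
n=6: L (options 4(W), 3(W), 2(W) are all W)
n=7: W (go to 0, an L position)
n=8: W (go to 6, an L position)
n=9: W (go to 6, an L position)
n=10: W (go to 6, an L position)
n=11: L (options 9(W), 8(W), 7(W), 4(W) are all W)
n=12: L (options 10(W), 9(W), 8(W), 5(W) are all W)
n=13: W (go to 11, an L position)
n=14: W (go to 12, an L position)
n=15: W (go to 12, an L position)
n=16: W (go to 12, an L position)
n=17: L (options 15(W), 14(W), 13(W), 10(W) are all W)
n=18: W (go to 11, an L position)
n=19: W (go to 17, an L position)
n=20: W (go to 17, an L position)
n=21: W (go to 17, an L position)
From 21, the L positions reachable in one move are: 17.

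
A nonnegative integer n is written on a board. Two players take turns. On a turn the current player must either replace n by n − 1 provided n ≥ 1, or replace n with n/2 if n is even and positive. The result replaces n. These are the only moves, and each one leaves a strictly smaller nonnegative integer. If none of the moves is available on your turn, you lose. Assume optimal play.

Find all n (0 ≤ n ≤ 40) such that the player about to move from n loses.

0, 2, 5, 7, 9, 11, 13, 15, 17, 19, 21, 23, 25, 27, 29, 31, 33, 35, 37, 39

Build the W/L table. Terminal = L. A non-terminal position is W if it has a move to some L; otherwise it is L.
n=0: no move → L
n=1: →0(L), so W
n=2: →1(W) only, which is W, so L
n=3: →2(L), so W
n=4: →2(L), so W
n=5: →4(W) only, which is W, so L
n=6: →5(L), so W
n=7: →6(W) only, which is W, so L
n=8: →7(L), so W
n=9: →8(W) only, which is W, so L
n=10: →5(L), so W
n=11: →10(W) only, which is W, so L
n=12: →11(L), so W
n=13: →12(W) only, which is W, so L
n=14: →7(L), so W
n=15: →14(W) only, which is W, so L
n=16: →15(L), so W
n=17: →16(W) only, which is W, so L
n=18: →9(L), so W
n=19: →18(W) only, which is W, so L
n=20: →19(L), so W
n=21: →20(W) only, which is W, so L
n=22: →11(L), so W
n=23: →22(W) only, which is W, so L
n=24: →23(L), so W
n=25: →24(W) only, which is W, so L
n=26: →13(L), so W
n=27: →26(W) only, which is W, so L
n=28: →27(L), so W
n=29: →28(W) only, which is W, so L
n=30: →15(L), so W
n=31: →30(W) only, which is W, so L
n=32: →31(L), so W
n=33: →32(W) only, which is W, so L
n=34: →17(L), so W
n=35: →34(W) only, which is W, so L
n=36: →35(L), so W
n=37: →36(W) only, which is W, so L
n=38: →19(L), so W
n=39: →38(W) only, which is W, so L
n=40: →39(L), so W
The losing starting values of n are exactly the entries labelled L in this table (20 of them).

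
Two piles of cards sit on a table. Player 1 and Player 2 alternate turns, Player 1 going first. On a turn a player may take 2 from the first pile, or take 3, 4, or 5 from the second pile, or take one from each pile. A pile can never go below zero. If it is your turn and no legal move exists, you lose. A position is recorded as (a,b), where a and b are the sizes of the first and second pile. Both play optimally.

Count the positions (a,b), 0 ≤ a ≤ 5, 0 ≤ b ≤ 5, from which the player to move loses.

Compute win/loss labels from the base case upward. A position with no move is L. Any other position is W if it can reach an L in one move, else L.
Every move lowers a or b (never raises either), so fill the grid row by row in increasing a, and left to right within a row: each cell's successors are then already labelled.
      b=0  b=1  b=2  b=3  b=4  b=5
a=0:    L    L    L    W    W    W
a=1:    L    W    W    W    W    W
a=2:    W    W    W    L    L    L
a=3:    W    L    L    L    W    W
a=4:    L    L    W    W    W    W
a=5:    L    W    W    W    W    W
Cells with no legal move (terminal, hence L): (0,0), (0,1), (0,2), (1,0).
The remaining L cells, each justified by listing all of its moves:
(2,3): only reaches (0,3)(W), (2,0)(W), (1,2)(W), all W → L
(2,4): only reaches (0,4)(W), (2,1)(W), (2,0)(W), (1,3)(W), all W → L
(2,5): only reaches (0,5)(W), (2,2)(W), (2,1)(W), (2,0)(W), (1,4)(W), all W → L
(3,1): only reaches (1,1)(W), (2,0)(W), all W → L
(3,2): only reaches (1,2)(W), (2,1)(W), all W → L
(3,3): only reaches (1,3)(W), (3,0)(W), (2,2)(W), all W → L
(4,0): only reaches (2,0)(W), which is W → L
(4,1): only reaches (2,1)(W), (3,0)(W), all W → L
(5,0): only reaches (3,0)(W), which is W → L
Every other cell has at least one move into one of the L cells above, so it is W.
L cells per row: a=0: 3, a=1: 1, a=2: 3, a=3: 3, a=4: 2, a=5: 1; total 13.

13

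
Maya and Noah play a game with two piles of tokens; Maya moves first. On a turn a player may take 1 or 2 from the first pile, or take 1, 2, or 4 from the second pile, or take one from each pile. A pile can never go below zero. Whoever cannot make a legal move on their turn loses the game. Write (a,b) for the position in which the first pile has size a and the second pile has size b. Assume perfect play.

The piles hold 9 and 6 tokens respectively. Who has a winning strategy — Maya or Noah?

Noah wins.

Build the W/L table. Terminal = L. A non-terminal position is W if it has a move to some L; otherwise it is L.
No move ever increases a pile, so every position that can arise here has a ≤ 9 and b ≤ 6; it is enough to label the cells with 0 ≤ a ≤ 9 and 0 ≤ b ≤ 6.
Every move lowers a or b (never raises either), so fill the grid row by row in increasing a, and left to right within a row: each cell's successors are then already labelled.
      b=0  b=1  b=2  b=3  b=4  b=5  b=6
a=0:    L    W    W    L    W    W    L
a=1:    W    W    L    W    W    L    W
a=2:    W    L    W    W    L    W    W
a=3:    L    W    W    L    W    W    L
a=4:    W    W    L    W    W    L    W
a=5:    W    L    W    W    L    W    W
a=6:    L    W    W    L    W    W    L
a=7:    W    W    L    W    W    L    W
a=8:    W    L    W    W    L    W    W
a=9:    L    W    W    L    W    W    L
Cells with no legal move (terminal, hence L): (0,0).
The remaining L cells, each justified by listing all of its moves:
(0,3): only reaches (0,2)(W), (0,1)(W), all W → L
(0,6): only reaches (0,5)(W), (0,4)(W), (0,2)(W), all W → L
(1,2): only reaches (0,2)(W), (1,1)(W), (1,0)(W), (0,1)(W), all W → L
(1,5): only reaches (0,5)(W), (1,4)(W), (1,3)(W), (1,1)(W), (0,4)(W), all W → L
(2,1): only reaches (1,1)(W), (0,1)(W), (2,0)(W), (1,0)(W), all W → L
(2,4): only reaches (1,4)(W), (0,4)(W), (2,3)(W), (2,2)(W), (2,0)(W), (1,3)(W), all W → L
(3,0): only reaches (2,0)(W), (1,0)(W), all W → L
(3,3): only reaches (2,3)(W), (1,3)(W), (3,2)(W), (3,1)(W), (2,2)(W), all W → L
(3,6): only reaches (2,6)(W), (1,6)(W), (3,5)(W), (3,4)(W), (3,2)(W), (2,5)(W), all W → L
(4,2): only reaches (3,2)(W), (2,2)(W), (4,1)(W), (4,0)(W), (3,1)(W), all W → L
(4,5): only reaches (3,5)(W), (2,5)(W), (4,4)(W), (4,3)(W), (4,1)(W), (3,4)(W), all W → L
(5,1): only reaches (4,1)(W), (3,1)(W), (5,0)(W), (4,0)(W), all W → L
(5,4): only reaches (4,4)(W), (3,4)(W), (5,3)(W), (5,2)(W), (5,0)(W), (4,3)(W), all W → L
(6,0): only reaches (5,0)(W), (4,0)(W), all W → L
(6,3): only reaches (5,3)(W), (4,3)(W), (6,2)(W), (6,1)(W), (5,2)(W), all W → L
(6,6): only reaches (5,6)(W), (4,6)(W), (6,5)(W), (6,4)(W), (6,2)(W), (5,5)(W), all W → L
(7,2): only reaches (6,2)(W), (5,2)(W), (7,1)(W), (7,0)(W), (6,1)(W), all W → L
(7,5): only reaches (6,5)(W), (5,5)(W), (7,4)(W), (7,3)(W), (7,1)(W), (6,4)(W), all W → L
(8,1): only reaches (7,1)(W), (6,1)(W), (8,0)(W), (7,0)(W), all W → L
(8,4): only reaches (7,4)(W), (6,4)(W), (8,3)(W), (8,2)(W), (8,0)(W), (7,3)(W), all W → L
(9,0): only reaches (8,0)(W), (7,0)(W), all W → L
(9,3): only reaches (8,3)(W), (7,3)(W), (9,2)(W), (9,1)(W), (8,2)(W), all W → L
(9,6): only reaches (8,6)(W), (7,6)(W), (9,5)(W), (9,4)(W), (9,2)(W), (8,5)(W), all W → L
Every other cell has at least one move into one of the L cells above, so it is W.
The starting position (9,6) is L: whatever Maya does, the opponent receives a W position.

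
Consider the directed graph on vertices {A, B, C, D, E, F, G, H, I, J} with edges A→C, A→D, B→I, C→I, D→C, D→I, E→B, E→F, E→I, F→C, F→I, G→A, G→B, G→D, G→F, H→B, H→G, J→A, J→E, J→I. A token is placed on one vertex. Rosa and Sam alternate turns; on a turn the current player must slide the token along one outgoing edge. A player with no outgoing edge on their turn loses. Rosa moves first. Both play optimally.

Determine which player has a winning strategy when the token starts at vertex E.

Rosa wins.

Use the standard recursion: the mover loses at a terminal position; elsewhere, the mover wins exactly when some move hands the opponent an L position.
Every edge goes from a vertex to one that appears earlier in the order I, C, B, F, D, E, A, J, G, H, so processing vertices in that order labels each vertex after all of its successors.
I: no outgoing edge → L
C: reaches L-position I → W
B: reaches L-position I → W
F: reaches L-position I → W
D: reaches L-position I → W
E: reaches L-position I → W
A: only reaches D(W), C(W), all W → L
J: reaches L-position A → W
G: reaches L-position A → W
H: only reaches G(W), B(W), all W → L
From E Rosa can move to I, reaching an L position.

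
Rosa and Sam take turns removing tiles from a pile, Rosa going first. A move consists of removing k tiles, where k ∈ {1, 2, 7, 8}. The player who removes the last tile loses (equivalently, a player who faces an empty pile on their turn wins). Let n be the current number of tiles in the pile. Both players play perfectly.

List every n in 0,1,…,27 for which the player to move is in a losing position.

Compute win/loss labels from the base case upward. A position with no move is W. Any other position is W if it can reach an L in one move, else L.
n=0: no move; the opponent has just taken the last tile and therefore loses → W
n=1: L (sole option 0(W) is W)
n=2: W (go to 1, an L position)
n=3: W (go to 1, an L position)
n=4: L (options 3(W), 2(W) are all W)
n=5: W (go to 4, an L position)
n=6: W (go to 4, an L position)
n=7: L (options 6(W), 5(W), 0(W) are all W)
n=8: W (go to 7, an L position)
n=9: W (go to 7, an L position)
n=10: L (options 9(W), 8(W), 3(W), 2(W) are all W)
n=11: W (go to 10, an L position)
n=12: W (go to 10, an L position)
n=13: L (options 12(W), 11(W), 6(W), 5(W) are all W)
n=14: W (go to 13, an L position)
n=15: W (go to 13, an L position)
n=16: L (options 15(W), 14(W), 9(W), 8(W) are all W)
n=17: W (go to 16, an L position)
n=18: W (go to 16, an L position)
n=19: L (options 18(W), 17(W), 12(W), 11(W) are all W)
n=20: W (go to 19, an L position)
n=21: W (go to 19, an L position)
n=22: L (options 21(W), 20(W), 15(W), 14(W) are all W)
n=23: W (go to 22, an L position)
n=24: W (go to 22, an L position)
n=25: L (options 24(W), 23(W), 18(W), 17(W) are all W)
n=26: W (go to 25, an L position)
n=27: W (go to 25, an L position)
Reading off the rows marked L gives the requested list; there are 9 such values of n.

1, 4, 7, 10, 13, 16, 19, 22, 25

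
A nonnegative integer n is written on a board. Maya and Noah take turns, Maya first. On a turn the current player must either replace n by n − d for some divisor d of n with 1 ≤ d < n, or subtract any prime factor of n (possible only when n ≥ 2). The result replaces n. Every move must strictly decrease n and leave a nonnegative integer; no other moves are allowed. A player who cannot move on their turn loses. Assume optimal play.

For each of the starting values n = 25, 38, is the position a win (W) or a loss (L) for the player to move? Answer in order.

25: W, 38: L

Classify positions by backward induction: terminal positions (no move available) are L. From any other position, the mover wins iff some move reaches an L.
n=0: no move → L
n=1: no move → L
n=2: →0(L), so W
n=3: →0(L), so W
n=4: →2(W), 3(W) — all W, so L
n=5: →0(L), so W
n=6: →4(L), so W
n=7: →0(L), so W
n=8: →4(L), so W
n=9: →6(W), 8(W) — all W, so L
n=10: →9(L), so W
n=11: →0(L), so W
n=12: →9(L), so W
n=13: →0(L), so W
n=14: →7(W), 12(W), 13(W) — all W, so L
n=15: →14(L), so W
n=16: →14(L), so W
n=17: →0(L), so W
n=18: →9(L), so W
n=19: →0(L), so W
n=20: →10(W), 15(W), 16(W), 18(W), 19(W) — all W, so L
n=21: →14(L), so W
n=22: →20(L), so W
n=23: →0(L), so W
n=24: →20(L), so W
n=25: →20(L), so W
n=26: →13(W), 24(W), 25(W) — all W, so L
n=27: →26(L), so W
n=28: →14(L), so W
n=29: →0(L), so W
n=30: →20(L), so W
n=31: →0(L), so W
n=32: →16(W), 24(W), 28(W), 30(W), 31(W) — all W, so L
n=33: →32(L), so W
n=34: →32(L), so W
n=35: →28(W), 30(W), 34(W) — all W, so L
n=36: →32(L), so W
n=37: →0(L), so W
n=38: →19(W), 36(W), 37(W) — all W, so L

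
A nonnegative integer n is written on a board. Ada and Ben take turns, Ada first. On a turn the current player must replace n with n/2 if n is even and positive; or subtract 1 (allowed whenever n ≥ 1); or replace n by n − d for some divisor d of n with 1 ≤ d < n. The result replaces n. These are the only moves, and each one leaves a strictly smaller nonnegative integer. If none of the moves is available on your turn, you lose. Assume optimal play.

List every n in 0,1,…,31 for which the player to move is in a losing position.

0, 2, 5, 7, 9, 11, 13, 15, 17, 19, 21, 23, 25, 27, 29, 31

Positions with no move are L. A position that does have a move is losing for the player to move precisely when every available move leads to a winning position for the opponent. Fill in the labels:
n=0: no move → L
n=1: W (go to 0, an L position)
n=2: L (sole option 1(W) is W)
n=3: W (go to 2, an L position)
n=4: W (go to 2, an L position)
n=5: L (sole option 4(W) is W)
n=6: W (go to 5, an L position)
n=7: L (sole option 6(W) is W)
n=8: W (go to 7, an L position)
n=9: L (options 6(W), 8(W) are all W)
n=10: W (go to 5, an L position)
n=11: L (sole option 10(W) is W)
n=12: W (go to 9, an L position)
n=13: L (sole option 12(W) is W)
n=14: W (go to 7, an L position)
n=15: L (options 10(W), 12(W), 14(W) are all W)
n=16: W (go to 15, an L position)
n=17: L (sole option 16(W) is W)
n=18: W (go to 9, an L position)
n=19: L (sole option 18(W) is W)
n=20: W (go to 15, an L position)
n=21: L (options 14(W), 18(W), 20(W) are all W)
n=22: W (go to 11, an L position)
n=23: L (sole option 22(W) is W)
n=24: W (go to 21, an L position)
n=25: L (options 20(W), 24(W) are all W)
n=26: W (go to 13, an L position)
n=27: L (options 18(W), 24(W), 26(W) are all W)
n=28: W (go to 21, an L position)
n=29: L (sole option 28(W) is W)
n=30: W (go to 15, an L position)
n=31: L (sole option 30(W) is W)
The losing starting values of n are exactly the entries labelled L in this table (16 of them).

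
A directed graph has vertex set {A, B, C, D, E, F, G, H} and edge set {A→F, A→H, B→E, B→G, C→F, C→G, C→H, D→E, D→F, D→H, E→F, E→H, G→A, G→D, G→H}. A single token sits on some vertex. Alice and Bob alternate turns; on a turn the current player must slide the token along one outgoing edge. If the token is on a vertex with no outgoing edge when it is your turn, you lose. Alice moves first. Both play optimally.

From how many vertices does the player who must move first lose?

Label each position W (a win for the player to move) or L (a loss). A position with no legal move is L; any other position is W exactly when some move reaches an L, and L when every move reaches a W.
Every edge goes from a vertex to one that appears earlier in the order H, F, E, D, A, G, B, C, so processing vertices in that order labels each vertex after all of its successors.
H: no outgoing edge → L
F: no outgoing edge → L
E: W (go to F, an L position)
D: W (go to F, an L position)
A: W (go to F, an L position)
G: W (go to H, an L position)
B: L (options G(W), E(W) are all W)
C: W (go to F, an L position)
The L vertices are B, F, H; that is 3 in all.

3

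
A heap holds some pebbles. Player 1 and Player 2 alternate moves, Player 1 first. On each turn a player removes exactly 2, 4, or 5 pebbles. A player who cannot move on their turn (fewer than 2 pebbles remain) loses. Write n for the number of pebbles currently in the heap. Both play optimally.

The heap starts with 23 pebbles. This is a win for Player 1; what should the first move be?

Positions with no move are L. A position that does have a move is losing for the player to move precisely when every available move leads to a winning position for the opponent. Fill in the labels:
n=0: no move → L
n=1: no move → L
n=2: →0(L), so W
n=3: →1(L), so W
n=4: →0(L), so W
n=5: →1(L), so W
n=6: →1(L), so W
n=7: →5(W), 3(W), 2(W) — all W, so L
n=8: →6(W), 4(W), 3(W) — all W, so L
n=9: →7(L), so W
n=10: →8(L), so W
n=11: →7(L), so W
n=12: →8(L), so W
n=13: →8(L), so W
n=14: →12(W), 10(W), 9(W) — all W, so L
n=15: →13(W), 11(W), 10(W) — all W, so L
n=16: →14(L), so W
n=17: →15(L), so W
n=18: →14(L), so W
n=19: →15(L), so W
n=20: →15(L), so W
n=21: →19(W), 17(W), 16(W) — all W, so L
n=22: →20(W), 18(W), 17(W) — all W, so L
n=23: →21(L), so W
From 23, the L positions reachable in one move are: 21.

Remove 2, leaving 21.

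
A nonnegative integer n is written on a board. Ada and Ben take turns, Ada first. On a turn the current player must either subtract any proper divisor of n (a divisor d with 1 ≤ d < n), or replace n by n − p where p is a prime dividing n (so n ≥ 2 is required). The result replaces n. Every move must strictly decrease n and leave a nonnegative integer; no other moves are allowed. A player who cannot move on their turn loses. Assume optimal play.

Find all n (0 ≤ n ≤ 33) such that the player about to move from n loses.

Build the W/L table. Terminal = L. A non-terminal position is W if it has a move to some L; otherwise it is L.
n=0: no move → L
n=1: no move → L
n=2: can move to 0, which is L ⇒ W
n=3: can move to 0, which is L ⇒ W
n=4: moves to 2(W), 3(W); every one is W ⇒ L
n=5: can move to 0, which is L ⇒ W
n=6: can move to 4, which is L ⇒ W
n=7: can move to 0, which is L ⇒ W
n=8: can move to 4, which is L ⇒ W
n=9: moves to 6(W), 8(W); every one is W ⇒ L
n=10: can move to 9, which is L ⇒ W
n=11: can move to 0, which is L ⇒ W
n=12: can move to 9, which is L ⇒ W
n=13: can move to 0, which is L ⇒ W
n=14: moves to 7(W), 12(W), 13(W); every one is W ⇒ L
n=15: can move to 14, which is L ⇒ W
n=16: can move to 14, which is L ⇒ W
n=17: can move to 0, which is L ⇒ W
n=18: can move to 9, which is L ⇒ W
n=19: can move to 0, which is L ⇒ W
n=20: moves to 10(W), 15(W), 16(W), 18(W), 19(W); every one is W ⇒ L
n=21: can move to 14, which is L ⇒ W
n=22: can move to 20, which is L ⇒ W
n=23: can move to 0, which is L ⇒ W
n=24: can move to 20, which is L ⇒ W
n=25: can move to 20, which is L ⇒ W
n=26: moves to 13(W), 24(W), 25(W); every one is W ⇒ L
n=27: can move to 26, which is L ⇒ W
n=28: can move to 14, which is L ⇒ W
n=29: can move to 0, which is L ⇒ W
n=30: can move to 20, which is L ⇒ W
n=31: can move to 0, which is L ⇒ W
n=32: moves to 16(W), 24(W), 28(W), 30(W), 31(W); every one is W ⇒ L
n=33: can move to 32, which is L ⇒ W
The losing starting values of n are exactly the entries labelled L in this table (8 of them).

0, 1, 4, 9, 14, 20, 26, 32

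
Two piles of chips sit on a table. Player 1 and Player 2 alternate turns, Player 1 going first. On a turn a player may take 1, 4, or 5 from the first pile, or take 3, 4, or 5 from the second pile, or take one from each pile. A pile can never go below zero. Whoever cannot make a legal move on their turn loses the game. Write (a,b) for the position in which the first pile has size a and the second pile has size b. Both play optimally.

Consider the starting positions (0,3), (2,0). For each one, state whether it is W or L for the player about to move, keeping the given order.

(0,3): W, (2,0): L

Use the standard recursion: the mover loses at a terminal position; elsewhere, the mover wins exactly when some move hands the opponent an L position.
No move ever increases a pile, so every position that can arise here has a ≤ 2 and b ≤ 3; it is enough to label the cells with 0 ≤ a ≤ 2 and 0 ≤ b ≤ 3.
Every move lowers a or b (never raises either), so fill the grid row by row in increasing a, and left to right within a row: each cell's successors are then already labelled.
      b=0  b=1  b=2  b=3
a=0:    L    L    L    W
a=1:    W    W    W    W
a=2:    L    L    L    W
Cells with no legal move (terminal, hence L): (0,0), (0,1), (0,2).
The remaining L cells, each justified by listing all of its moves:
(2,0): only reaches (1,0)(W), which is W → L
(2,1): only reaches (1,1)(W), (1,0)(W), all W → L
(2,2): only reaches (1,2)(W), (1,1)(W), all W → L
Every other cell has at least one move into one of the L cells above, so it is W.
(0,3): the move to (0,0) reaches an L cell, so W
(2,0): one of the L cells justified above, so L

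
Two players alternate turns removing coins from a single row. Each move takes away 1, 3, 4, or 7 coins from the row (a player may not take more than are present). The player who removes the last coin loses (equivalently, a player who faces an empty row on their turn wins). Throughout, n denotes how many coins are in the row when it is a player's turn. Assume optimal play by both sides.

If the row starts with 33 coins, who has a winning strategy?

The second player wins.

Use the standard recursion: the mover wins at a terminal position; elsewhere, the mover wins exactly when some move hands the opponent an L position.
n=0: no move; the opponent has just taken the last coin and therefore loses → W
n=1: only reaches 0(W), which is W → L
n=2: reaches L-position 1 → W
n=3: only reaches 2(W), 0(W), all W → L
n=4: reaches L-position 3 → W
n=5: reaches L-position 1 → W
n=6: reaches L-position 3 → W
n=7: reaches L-position 3 → W
n=8: reaches L-position 1 → W
n=9: only reaches 8(W), 6(W), 5(W), 2(W), all W → L
n=10: reaches L-position 9 → W
n=11: only reaches 10(W), 8(W), 7(W), 4(W), all W → L
n=12: reaches L-position 11 → W
n=13: reaches L-position 9 → W
n=14: reaches L-position 11 → W
n=15: reaches L-position 11 → W
n=16: reaches L-position 9 → W
n=17: only reaches 16(W), 14(W), 13(W), 10(W), all W → L
n=18: reaches L-position 17 → W
n=19: only reaches 18(W), 16(W), 15(W), 12(W), all W → L
n=20: reaches L-position 19 → W
n=21: reaches L-position 17 → W
n=22: reaches L-position 19 → W
n=23: reaches L-position 19 → W
n=24: reaches L-position 17 → W
n=25: only reaches 24(W), 22(W), 21(W), 18(W), all W → L
n=26: reaches L-position 25 → W
n=27: only reaches 26(W), 24(W), 23(W), 20(W), all W → L
n=28: reaches L-position 27 → W
n=29: reaches L-position 25 → W
n=30: reaches L-position 27 → W
n=31: reaches L-position 27 → W
n=32: reaches L-position 25 → W
n=33: only reaches 32(W), 30(W), 29(W), 26(W), all W → L
Every move from 33 reaches a W position, so the mover loses.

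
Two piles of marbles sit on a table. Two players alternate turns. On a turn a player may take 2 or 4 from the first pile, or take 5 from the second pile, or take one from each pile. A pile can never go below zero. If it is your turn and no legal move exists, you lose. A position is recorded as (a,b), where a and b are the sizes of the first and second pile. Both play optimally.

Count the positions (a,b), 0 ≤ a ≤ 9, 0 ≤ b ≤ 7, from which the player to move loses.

Positions with no move are L. A position that does have a move is losing for the player to move precisely when every available move leads to a winning position for the opponent. Fill in the labels:
Every move lowers a or b (never raises either), so fill the grid row by row in increasing a, and left to right within a row: each cell's successors are then already labelled.
      b=0  b=1  b=2  b=3  b=4  b=5  b=6  b=7
a=0:    L    L    L    L    L    W    W    W
a=1:    L    W    W    W    W    W    L    L
a=2:    W    W    W    W    W    L    L    W
a=3:    W    L    L    L    L    L    W    W
a=4:    W    W    W    W    W    W    W    L
a=5:    W    W    W    W    W    W    W    W
a=6:    L    L    L    L    L    W    W    W
a=7:    L    W    W    W    W    W    L    L
a=8:    W    W    W    W    W    L    L    W
a=9:    W    L    L    L    L    L    W    W
Cells with no legal move (terminal, hence L): (0,0), (0,1), (0,2), (0,3), (0,4), (1,0).
The remaining L cells, each justified by listing all of its moves:
(1,6): only reaches (1,1)(W), (0,5)(W), all W → L
(1,7): only reaches (1,2)(W), (0,6)(W), all W → L
(2,5): only reaches (0,5)(W), (2,0)(W), (1,4)(W), all W → L
(2,6): only reaches (0,6)(W), (2,1)(W), (1,5)(W), all W → L
(3,1): only reaches (1,1)(W), (2,0)(W), all W → L
(3,2): only reaches (1,2)(W), (2,1)(W), all W → L
(3,3): only reaches (1,3)(W), (2,2)(W), all W → L
(3,4): only reaches (1,4)(W), (2,3)(W), all W → L
(3,5): only reaches (1,5)(W), (3,0)(W), (2,4)(W), all W → L
(4,7): only reaches (2,7)(W), (0,7)(W), (4,2)(W), (3,6)(W), all W → L
(6,0): only reaches (4,0)(W), (2,0)(W), all W → L
(6,1): only reaches (4,1)(W), (2,1)(W), (5,0)(W), all W → L
(6,2): only reaches (4,2)(W), (2,2)(W), (5,1)(W), all W → L
(6,3): only reaches (4,3)(W), (2,3)(W), (5,2)(W), all W → L
(6,4): only reaches (4,4)(W), (2,4)(W), (5,3)(W), all W → L
(7,0): only reaches (5,0)(W), (3,0)(W), all W → L
(7,6): only reaches (5,6)(W), (3,6)(W), (7,1)(W), (6,5)(W), all W → L
(7,7): only reaches (5,7)(W), (3,7)(W), (7,2)(W), (6,6)(W), all W → L
(8,5): only reaches (6,5)(W), (4,5)(W), (8,0)(W), (7,4)(W), all W → L
(8,6): only reaches (6,6)(W), (4,6)(W), (8,1)(W), (7,5)(W), all W → L
(9,1): only reaches (7,1)(W), (5,1)(W), (8,0)(W), all W → L
(9,2): only reaches (7,2)(W), (5,2)(W), (8,1)(W), all W → L
(9,3): only reaches (7,3)(W), (5,3)(W), (8,2)(W), all W → L
(9,4): only reaches (7,4)(W), (5,4)(W), (8,3)(W), all W → L
(9,5): only reaches (7,5)(W), (5,5)(W), (9,0)(W), (8,4)(W), all W → L
Every other cell has at least one move into one of the L cells above, so it is W.
L cells per row: a=0: 5, a=1: 3, a=2: 2, a=3: 5, a=4: 1, a=5: 0, a=6: 5, a=7: 3, a=8: 2, a=9: 5; total 31.

31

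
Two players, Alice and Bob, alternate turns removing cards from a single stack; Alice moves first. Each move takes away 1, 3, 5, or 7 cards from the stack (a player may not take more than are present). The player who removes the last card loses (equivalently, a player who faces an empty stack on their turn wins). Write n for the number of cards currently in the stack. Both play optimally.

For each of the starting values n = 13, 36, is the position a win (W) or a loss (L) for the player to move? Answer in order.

13: L, 36: W

Build the W/L table. Terminal = W. A non-terminal position is W if it has a move to some L; otherwise it is L.
n=0: no move; the opponent has just taken the last card and therefore loses → W
n=1: →0(W) only, which is W, so L
n=2: →1(L), so W
n=3: →2(W), 0(W) — all W, so L
n=4: →3(L), so W
n=5: →4(W), 2(W), 0(W) — all W, so L
n=6: →5(L), so W
n=7: →6(W), 4(W), 2(W), 0(W) — all W, so L
n=8: →7(L), so W
n=9: →8(W), 6(W), 4(W), 2(W) — all W, so L
n=10: →9(L), so W
n=11: →10(W), 8(W), 6(W), 4(W) — all W, so L
n=12: →11(L), so W
n=13: →12(W), 10(W), 8(W), 6(W) — all W, so L
n=14: →13(L), so W
n=15: →14(W), 12(W), 10(W), 8(W) — all W, so L
n=16: →15(L), so W
n=17: →16(W), 14(W), 12(W), 10(W) — all W, so L
n=18: →17(L), so W
n=19: →18(W), 16(W), 14(W), 12(W) — all W, so L
n=20: →19(L), so W
n=21: →20(W), 18(W), 16(W), 14(W) — all W, so L
n=22: →21(L), so W
n=23: →22(W), 20(W), 18(W), 16(W) — all W, so L
n=24: →23(L), so W
n=25: →24(W), 22(W), 20(W), 18(W) — all W, so L
n=26: →25(L), so W
n=27: →26(W), 24(W), 22(W), 20(W) — all W, so L
n=28: →27(L), so W
n=29: →28(W), 26(W), 24(W), 22(W) — all W, so L
n=30: →29(L), so W
n=31: →30(W), 28(W), 26(W), 24(W) — all W, so L
n=32: →31(L), so W
n=33: →32(W), 30(W), 28(W), 26(W) — all W, so L
n=34: →33(L), so W
n=35: →34(W), 32(W), 30(W), 28(W) — all W, so L
n=36: →35(L), so W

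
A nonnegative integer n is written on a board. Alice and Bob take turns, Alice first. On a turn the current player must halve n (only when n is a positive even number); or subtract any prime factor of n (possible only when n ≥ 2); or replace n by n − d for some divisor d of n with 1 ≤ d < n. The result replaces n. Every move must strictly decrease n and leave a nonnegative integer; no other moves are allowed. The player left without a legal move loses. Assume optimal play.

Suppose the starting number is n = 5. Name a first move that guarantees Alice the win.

Move to 0.

Positions with no move are L. A position that does have a move is losing for the player to move precisely when every available move leads to a winning position for the opponent. Fill in the labels:
n=0: no move → L
n=1: no move → L
n=2: →0(L), so W
n=3: →0(L), so W
n=4: →2(W), 3(W) — all W, so L
n=5: →0(L), so W
From 5, the L positions reachable in one move are: 0, 4. Any move reaching one of these is winning.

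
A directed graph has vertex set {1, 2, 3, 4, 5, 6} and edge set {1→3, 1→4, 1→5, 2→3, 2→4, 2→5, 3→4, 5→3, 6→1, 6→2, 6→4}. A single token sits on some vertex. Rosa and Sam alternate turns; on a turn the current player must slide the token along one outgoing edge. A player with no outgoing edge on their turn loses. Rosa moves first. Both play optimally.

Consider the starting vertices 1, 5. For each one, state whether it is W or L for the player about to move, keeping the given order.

Compute win/loss labels from the base case upward. A position with no move is L. Any other position is W if it can reach an L in one move, else L.
Every edge goes from a vertex to one that appears earlier in the order 4, 3, 5, 2, 1, 6, so processing vertices in that order labels each vertex after all of its successors.
4: no outgoing edge → L
3: can move to 4, which is L ⇒ W
5: the only move is to 3(W), a W ⇒ L
2: can move to 5, which is L ⇒ W
1: can move to 5, which is L ⇒ W
6: can move to 4, which is L ⇒ W

1: W, 5: L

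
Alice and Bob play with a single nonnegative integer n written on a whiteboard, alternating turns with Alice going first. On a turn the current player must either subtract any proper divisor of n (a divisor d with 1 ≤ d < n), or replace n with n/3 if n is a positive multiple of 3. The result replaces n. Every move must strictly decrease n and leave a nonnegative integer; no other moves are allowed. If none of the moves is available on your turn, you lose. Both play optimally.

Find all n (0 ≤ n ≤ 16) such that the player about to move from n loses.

Work bottom-up. With no move the player to move loses. Otherwise the position is W if at least one move leads to an L position for the opponent, and L if every move leads to a W.
n=0: no move → L
n=1: no move → L
n=2: →1(L), so W
n=3: →1(L), so W
n=4: →2(W), 3(W) — all W, so L
n=5: →4(L), so W
n=6: →4(L), so W
n=7: →6(W) only, which is W, so L
n=8: →4(L), so W
n=9: →3(W), 6(W), 8(W) — all W, so L
n=10: →9(L), so W
n=11: →10(W) only, which is W, so L
n=12: →4(L), so W
n=13: →12(W) only, which is W, so L
n=14: →7(L), so W
n=15: →5(W), 10(W), 12(W), 14(W) — all W, so L
n=16: →15(L), so W
Reading off the rows marked L gives the requested list; there are 8 such values of n.

0, 1, 4, 7, 9, 11, 13, 15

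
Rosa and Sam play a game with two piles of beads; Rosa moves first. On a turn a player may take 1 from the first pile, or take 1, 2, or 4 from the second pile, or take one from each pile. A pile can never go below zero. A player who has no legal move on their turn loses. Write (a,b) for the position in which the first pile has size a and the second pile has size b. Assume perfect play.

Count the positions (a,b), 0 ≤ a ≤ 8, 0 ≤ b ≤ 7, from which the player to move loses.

19

Positions with no move are L. A position that does have a move is losing for the player to move precisely when every available move leads to a winning position for the opponent. Fill in the labels:
Every move lowers a or b (never raises either), so fill the grid row by row in increasing a, and left to right within a row: each cell's successors are then already labelled.
      b=0  b=1  b=2  b=3  b=4  b=5  b=6  b=7
a=0:    L    W    W    L    W    W    L    W
a=1:    W    W    L    W    W    L    W    W
a=2:    L    W    W    W    W    W    W    L
a=3:    W    W    L    W    W    L    W    W
a=4:    L    W    W    W    W    W    W    L
a=5:    W    W    L    W    W    L    W    W
a=6:    L    W    W    W    W    W    W    L
a=7:    W    W    L    W    W    L    W    W
a=8:    L    W    W    W    W    W    W    L
Cells with no legal move (terminal, hence L): (0,0).
The remaining L cells, each justified by listing all of its moves:
(0,3): →(0,2)(W), (0,1)(W) — all W, so L
(0,6): →(0,5)(W), (0,4)(W), (0,2)(W) — all W, so L
(1,2): →(0,2)(W), (1,1)(W), (1,0)(W), (0,1)(W) — all W, so L
(1,5): →(0,5)(W), (1,4)(W), (1,3)(W), (1,1)(W), (0,4)(W) — all W, so L
(2,0): →(1,0)(W) only, which is W, so L
(2,7): →(1,7)(W), (2,6)(W), (2,5)(W), (2,3)(W), (1,6)(W) — all W, so L
(3,2): →(2,2)(W), (3,1)(W), (3,0)(W), (2,1)(W) — all W, so L
(3,5): →(2,5)(W), (3,4)(W), (3,3)(W), (3,1)(W), (2,4)(W) — all W, so L
(4,0): →(3,0)(W) only, which is W, so L
(4,7): →(3,7)(W), (4,6)(W), (4,5)(W), (4,3)(W), (3,6)(W) — all W, so L
(5,2): →(4,2)(W), (5,1)(W), (5,0)(W), (4,1)(W) — all W, so L
(5,5): →(4,5)(W), (5,4)(W), (5,3)(W), (5,1)(W), (4,4)(W) — all W, so L
(6,0): →(5,0)(W) only, which is W, so L
(6,7): →(5,7)(W), (6,6)(W), (6,5)(W), (6,3)(W), (5,6)(W) — all W, so L
(7,2): →(6,2)(W), (7,1)(W), (7,0)(W), (6,1)(W) — all W, so L
(7,5): →(6,5)(W), (7,4)(W), (7,3)(W), (7,1)(W), (6,4)(W) — all W, so L
(8,0): →(7,0)(W) only, which is W, so L
(8,7): →(7,7)(W), (8,6)(W), (8,5)(W), (8,3)(W), (7,6)(W) — all W, so L
Every other cell has at least one move into one of the L cells above, so it is W.
L cells per row: a=0: 3, a=1: 2, a=2: 2, a=3: 2, a=4: 2, a=5: 2, a=6: 2, a=7: 2, a=8: 2; total 19.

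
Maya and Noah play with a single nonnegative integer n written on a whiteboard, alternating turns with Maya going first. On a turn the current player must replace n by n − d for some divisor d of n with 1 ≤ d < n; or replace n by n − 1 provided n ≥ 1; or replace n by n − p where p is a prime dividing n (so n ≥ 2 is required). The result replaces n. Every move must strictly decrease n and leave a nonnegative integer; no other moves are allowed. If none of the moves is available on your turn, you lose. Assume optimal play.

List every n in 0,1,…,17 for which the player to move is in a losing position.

Work bottom-up. With no move the player to move loses. Otherwise the position is W if at least one move leads to an L position for the opponent, and L if every move leads to a W.
n=0: no move → L
n=1: reaches L-position 0 → W
n=2: reaches L-position 0 → W
n=3: reaches L-position 0 → W
n=4: only reaches 2(W), 3(W), all W → L
n=5: reaches L-position 0 → W
n=6: reaches L-position 4 → W
n=7: reaches L-position 0 → W
n=8: reaches L-position 4 → W
n=9: only reaches 6(W), 8(W), all W → L
n=10: reaches L-position 9 → W
n=11: reaches L-position 0 → W
n=12: reaches L-position 9 → W
n=13: reaches L-position 0 → W
n=14: only reaches 7(W), 12(W), 13(W), all W → L
n=15: reaches L-position 14 → W
n=16: reaches L-position 14 → W
n=17: reaches L-position 0 → W
The losing starting values of n are exactly the entries labelled L in this table (4 of them).

0, 4, 9, 14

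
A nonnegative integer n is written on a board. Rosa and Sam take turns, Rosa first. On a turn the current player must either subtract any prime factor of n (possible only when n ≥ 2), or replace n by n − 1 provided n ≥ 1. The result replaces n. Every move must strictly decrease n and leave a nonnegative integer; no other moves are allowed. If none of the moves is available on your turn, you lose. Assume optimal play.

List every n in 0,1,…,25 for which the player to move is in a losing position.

0, 4, 8, 12, 16, 20, 24

Compute win/loss labels from the base case upward. A position with no move is L. Any other position is W if it can reach an L in one move, else L.
n=0: no move → L
n=1: →0(L), so W
n=2: →0(L), so W
n=3: →0(L), so W
n=4: →2(W), 3(W) — all W, so L
n=5: →0(L), so W
n=6: →4(L), so W
n=7: →0(L), so W
n=8: →6(W), 7(W) — all W, so L
n=9: →8(L), so W
n=10: →8(L), so W
n=11: →0(L), so W
n=12: →9(W), 10(W), 11(W) — all W, so L
n=13: →0(L), so W
n=14: →12(L), so W
n=15: →12(L), so W
n=16: →14(W), 15(W) — all W, so L
n=17: →0(L), so W
n=18: →16(L), so W
n=19: →0(L), so W
n=20: →15(W), 18(W), 19(W) — all W, so L
n=21: →20(L), so W
n=22: →20(L), so W
n=23: →0(L), so W
n=24: →21(W), 22(W), 23(W) — all W, so L
n=25: →20(L), so W
Reading off the rows marked L gives the requested list; there are 7 such values of n.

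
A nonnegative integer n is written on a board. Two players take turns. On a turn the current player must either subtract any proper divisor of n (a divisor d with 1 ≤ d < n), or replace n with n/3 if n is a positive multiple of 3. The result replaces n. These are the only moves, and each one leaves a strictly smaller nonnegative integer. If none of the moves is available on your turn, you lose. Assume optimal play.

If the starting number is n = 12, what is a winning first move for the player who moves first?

Label each position W (a win for the player to move) or L (a loss). A position with no legal move is L; any other position is W exactly when some move reaches an L, and L when every move reaches a W.
n=0: no move → L
n=1: no move → L
n=2: can move to 1, which is L ⇒ W
n=3: can move to 1, which is L ⇒ W
n=4: moves to 2(W), 3(W); every one is W ⇒ L
n=5: can move to 4, which is L ⇒ W
n=6: can move to 4, which is L ⇒ W
n=7: the only move is to 6(W), a W ⇒ L
n=8: can move to 4, which is L ⇒ W
n=9: moves to 3(W), 6(W), 8(W); every one is W ⇒ L
n=10: can move to 9, which is L ⇒ W
n=11: the only move is to 10(W), a W ⇒ L
n=12: can move to 4, which is L ⇒ W
From 12, the L positions reachable in one move are: 4, 9, 11. Any move reaching one of these is winning.

Move to 4.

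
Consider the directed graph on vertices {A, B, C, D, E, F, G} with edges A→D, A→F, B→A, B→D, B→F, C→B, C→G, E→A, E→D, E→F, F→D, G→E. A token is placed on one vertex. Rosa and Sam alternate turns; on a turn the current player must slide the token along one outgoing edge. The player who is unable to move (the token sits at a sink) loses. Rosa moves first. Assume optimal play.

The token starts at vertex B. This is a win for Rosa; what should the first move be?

Move to D.

Classify positions by backward induction: terminal positions (no move available) are L. From any other position, the mover wins iff some move reaches an L.
Every edge goes from a vertex to one that appears earlier in the order D, F, A, B, E, G, C, so processing vertices in that order labels each vertex after all of its successors.
D: no outgoing edge → L
F: can move to D, which is L ⇒ W
A: can move to D, which is L ⇒ W
B: can move to D, which is L ⇒ W
E: can move to D, which is L ⇒ W
G: the only move is to E(W), a W ⇒ L
C: can move to G, which is L ⇒ W
From B, the L positions reachable in one move are: D.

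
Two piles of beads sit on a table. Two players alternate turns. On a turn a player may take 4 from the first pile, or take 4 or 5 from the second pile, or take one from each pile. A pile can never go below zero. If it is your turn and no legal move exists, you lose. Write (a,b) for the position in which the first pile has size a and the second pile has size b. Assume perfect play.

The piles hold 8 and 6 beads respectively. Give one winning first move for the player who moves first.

Use the standard recursion: the mover loses at a terminal position; elsewhere, the mover wins exactly when some move hands the opponent an L position.
No move ever increases a pile, so every position that can arise here has a ≤ 8 and b ≤ 6; it is enough to label the cells with 0 ≤ a ≤ 8 and 0 ≤ b ≤ 6.
Every move lowers a or b (never raises either), so fill the grid row by row in increasing a, and left to right within a row: each cell's successors are then already labelled.
      b=0  b=1  b=2  b=3  b=4  b=5  b=6
a=0:    L    L    L    L    W    W    W
a=1:    L    W    W    W    W    W    L
a=2:    L    W    L    L    W    W    W
a=3:    L    W    L    W    W    W    W
a=4:    W    W    W    W    L    L    L
a=5:    W    L    L    L    L    W    W
a=6:    W    L    W    W    W    W    W
a=7:    W    L    W    L    L    W    W
a=8:    L    L    W    L    W    W    W
Cells with no legal move (terminal, hence L): (0,0), (0,1), (0,2), (0,3), (1,0), (2,0), (3,0).
The remaining L cells, each justified by listing all of its moves:
(1,6): L (options (1,2)(W), (1,1)(W), (0,5)(W) are all W)
(2,2): L (sole option (1,1)(W) is W)
(2,3): L (sole option (1,2)(W) is W)
(3,2): L (sole option (2,1)(W) is W)
(4,4): L (options (0,4)(W), (4,0)(W), (3,3)(W) are all W)
(4,5): L (options (0,5)(W), (4,1)(W), (4,0)(W), (3,4)(W) are all W)
(4,6): L (options (0,6)(W), (4,2)(W), (4,1)(W), (3,5)(W) are all W)
(5,1): L (options (1,1)(W), (4,0)(W) are all W)
(5,2): L (options (1,2)(W), (4,1)(W) are all W)
(5,3): L (options (1,3)(W), (4,2)(W) are all W)
(5,4): L (options (1,4)(W), (5,0)(W), (4,3)(W) are all W)
(6,1): L (options (2,1)(W), (5,0)(W) are all W)
(7,1): L (options (3,1)(W), (6,0)(W) are all W)
(7,3): L (options (3,3)(W), (6,2)(W) are all W)
(7,4): L (options (3,4)(W), (7,0)(W), (6,3)(W) are all W)
(8,0): L (sole option (4,0)(W) is W)
(8,1): L (options (4,1)(W), (7,0)(W) are all W)
(8,3): L (options (4,3)(W), (7,2)(W) are all W)
Every other cell has at least one move into one of the L cells above, so it is W.
From (8,6), the L positions reachable in one move are: (4,6), (8,1). Any move reaching one of these is winning.

Move to (4,6).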